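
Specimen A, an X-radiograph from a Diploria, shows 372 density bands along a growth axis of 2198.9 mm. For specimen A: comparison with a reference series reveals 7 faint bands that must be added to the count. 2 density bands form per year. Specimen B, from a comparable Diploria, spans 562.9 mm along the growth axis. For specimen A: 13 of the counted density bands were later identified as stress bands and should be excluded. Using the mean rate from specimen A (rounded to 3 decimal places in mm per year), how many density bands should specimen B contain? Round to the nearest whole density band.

Specimen A: correcting the raw count gives 372 − 13 + 7 = 366 true density bands.
Specimen A: 366 density bands at 2 per year is 366 / 2 = 183 years.
A: Mean rate = 2198.9 mm / 183 years ≈ 12.016 mm/year.
B spans 562.9 / 12.016 = 46.85 years; at 2 density bands per year that is 46.85 × 2 ≈ 94 density bands.

94 density bands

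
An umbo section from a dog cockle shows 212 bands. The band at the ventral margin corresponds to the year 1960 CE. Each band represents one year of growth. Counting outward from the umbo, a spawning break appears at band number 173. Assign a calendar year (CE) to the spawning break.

212 − 173 = 39 bands lie beyond the spawning break toward the ventral margin.
The band at the ventral margin is 1960 CE, so the spawning break dates to 1960 − 39 = 1921 CE.

1921 CE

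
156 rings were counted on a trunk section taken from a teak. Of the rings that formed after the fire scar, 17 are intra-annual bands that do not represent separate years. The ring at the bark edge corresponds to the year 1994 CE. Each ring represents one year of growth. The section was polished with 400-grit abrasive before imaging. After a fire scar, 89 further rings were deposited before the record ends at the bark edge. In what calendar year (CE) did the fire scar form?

There are 89 rings younger than the fire scar.
89 − 17 false = 72 true rings after the fire scar.
Counting back 72 years from 1994 CE places the fire scar in 1994 − 72 = 1922 CE.

1922 CE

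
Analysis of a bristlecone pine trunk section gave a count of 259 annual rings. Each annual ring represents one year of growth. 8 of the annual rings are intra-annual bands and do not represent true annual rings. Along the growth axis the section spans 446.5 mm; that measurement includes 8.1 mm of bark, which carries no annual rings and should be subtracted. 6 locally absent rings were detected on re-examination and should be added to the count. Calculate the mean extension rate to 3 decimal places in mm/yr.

True annual ring count = 259 − 8 + 6 = 257.
The growth record spans 446.5 − 8.1 = 438.4 mm.
438.4 mm over 257 years gives 438.4 / 257 ≈ 1.706 mm/yr.

1.706 mm/yr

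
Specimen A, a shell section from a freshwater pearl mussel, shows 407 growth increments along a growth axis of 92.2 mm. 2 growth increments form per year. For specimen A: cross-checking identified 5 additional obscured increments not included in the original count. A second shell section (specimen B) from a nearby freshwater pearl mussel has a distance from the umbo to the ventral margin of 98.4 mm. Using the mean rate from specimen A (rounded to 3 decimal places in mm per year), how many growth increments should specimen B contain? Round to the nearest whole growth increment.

439 growth increments

Specimen A: true growth increment count = 407 + 5 = 412.
Specimen A: with 2 growth increments per year, 412 / 2 = 206 years.
A: Extension rate ≈ 92.2 / 206 = 0.448 mm/year.
For B, 98.4 / 0.448 = 219.64 years; at 2 growth increments per year that is 219.64 × 2 ≈ 439 growth increments.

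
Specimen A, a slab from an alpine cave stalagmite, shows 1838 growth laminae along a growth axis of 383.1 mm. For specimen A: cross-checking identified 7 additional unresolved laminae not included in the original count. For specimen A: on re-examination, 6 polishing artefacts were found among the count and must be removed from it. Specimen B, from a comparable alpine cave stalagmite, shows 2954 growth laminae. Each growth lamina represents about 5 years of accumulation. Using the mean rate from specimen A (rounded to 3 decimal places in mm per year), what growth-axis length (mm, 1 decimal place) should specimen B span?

620.3 mm

Specimen A: correcting the raw count gives 1838 − 6 + 7 = 1839 true growth laminae.
Specimen A: 1839 growth laminae at 5 years each span 1839 × 5 = 9195 years.
A: 383.1 mm over 9195 years gives 383.1 / 9195 ≈ 0.042 mm/yr.
Specimen B: 2954 growth laminae at 5 years each span 2954 × 5 = 14770 years. Length of B = 0.042 × 14770 = 620.3 mm.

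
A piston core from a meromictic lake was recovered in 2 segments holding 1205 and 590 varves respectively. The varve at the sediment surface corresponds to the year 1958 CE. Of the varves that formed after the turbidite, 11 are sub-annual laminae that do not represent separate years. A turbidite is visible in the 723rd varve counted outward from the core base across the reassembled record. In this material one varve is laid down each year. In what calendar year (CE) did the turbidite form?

Total varves = 1205 + 590 = 1795.
The turbidite sits at varve 723 from the core base, so 1795 − 723 = 1072 varves formed after it.
Removing the 11 false varves leaves 1072 − 11 = 1061 true varves beyond the turbidite.
The varve at the sediment surface is 1958 CE, so the turbidite dates to 1958 − 1061 = 897 CE.

897 CE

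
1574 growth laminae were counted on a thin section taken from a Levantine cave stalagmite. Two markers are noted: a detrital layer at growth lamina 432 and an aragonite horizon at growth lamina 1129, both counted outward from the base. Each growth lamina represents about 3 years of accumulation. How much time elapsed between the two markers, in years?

2091 yr

The two markers are separated by 1129 − 432 = 697 growth laminae.
Multiplying by 3 years per growth lamina: 697 × 3 = 2091 years.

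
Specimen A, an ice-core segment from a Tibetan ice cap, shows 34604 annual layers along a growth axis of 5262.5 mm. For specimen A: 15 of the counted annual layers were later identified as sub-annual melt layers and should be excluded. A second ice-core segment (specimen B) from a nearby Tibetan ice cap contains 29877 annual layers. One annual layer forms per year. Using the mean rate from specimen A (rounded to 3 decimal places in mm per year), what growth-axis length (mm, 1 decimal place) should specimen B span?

4541.3 mm

Specimen A: after corrections the count is 34604 − 15 = 34589 annual layers.
A: 5262.5 mm over 34589 years gives 5262.5 / 34589 ≈ 0.152 mm/yr.
For B, 0.152 mm/year × 29877 years = 4541.3 mm.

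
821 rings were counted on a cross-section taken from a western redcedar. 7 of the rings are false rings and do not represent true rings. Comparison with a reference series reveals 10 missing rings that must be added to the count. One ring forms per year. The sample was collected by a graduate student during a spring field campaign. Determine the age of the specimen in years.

True ring count = 821 − 7 + 10 = 824.
With a one-to-one ring periodicity this is 824 years.

824 yr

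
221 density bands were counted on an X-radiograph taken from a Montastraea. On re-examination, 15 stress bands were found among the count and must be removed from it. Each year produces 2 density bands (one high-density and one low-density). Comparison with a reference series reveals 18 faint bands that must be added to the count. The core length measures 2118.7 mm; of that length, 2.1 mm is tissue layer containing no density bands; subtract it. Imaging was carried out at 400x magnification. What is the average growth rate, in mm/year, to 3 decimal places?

18.898 mm/year

After corrections the count is 221 − 15 + 18 = 224 density bands.
Dividing by 2 density bands per year: 224 / 2 = 112 years.
The growth record spans 2118.7 − 2.1 = 2116.6 mm.
Mean rate = 2116.6 mm / 112 years ≈ 18.898 mm/year.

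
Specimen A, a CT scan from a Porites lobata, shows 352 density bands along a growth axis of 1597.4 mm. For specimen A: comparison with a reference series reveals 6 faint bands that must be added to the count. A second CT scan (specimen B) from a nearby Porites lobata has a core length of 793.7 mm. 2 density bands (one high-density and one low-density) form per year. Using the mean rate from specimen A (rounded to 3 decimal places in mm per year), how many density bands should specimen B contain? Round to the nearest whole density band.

178 density bands

Specimen A: true density band count = 352 + 6 = 358.
Specimen A: 358 density bands at 2 per year is 358 / 2 = 179 years.
A: 1597.4 mm over 179 years gives 1597.4 / 179 ≈ 8.924 mm/year.
For B, 793.7 / 8.924 = 88.94 years; at 2 density bands per year that is 88.94 × 2 ≈ 178 density bands.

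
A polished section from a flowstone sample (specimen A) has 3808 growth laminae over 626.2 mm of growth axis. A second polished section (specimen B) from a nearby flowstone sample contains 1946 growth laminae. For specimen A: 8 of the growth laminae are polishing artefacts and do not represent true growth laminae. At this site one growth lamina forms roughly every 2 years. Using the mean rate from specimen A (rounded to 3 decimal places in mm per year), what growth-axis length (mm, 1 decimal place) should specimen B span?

Specimen A: correcting the raw count gives 3808 − 8 = 3800 true growth laminae.
Specimen A: at 2 years per growth lamina, 3800 × 2 = 7600 years.
A: Mean rate = 626.2 mm / 7600 years ≈ 0.082 mm/year.
Specimen B: at 2 years per growth lamina, 1946 × 2 = 3892 years. Length of B = 0.082 × 3892 = 319.1 mm.

319.1 mm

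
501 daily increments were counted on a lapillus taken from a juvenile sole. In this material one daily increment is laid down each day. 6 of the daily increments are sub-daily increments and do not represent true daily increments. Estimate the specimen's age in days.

True daily increment count = 501 − 6 = 495.
One daily increment per day makes the duration 495 days.

495 d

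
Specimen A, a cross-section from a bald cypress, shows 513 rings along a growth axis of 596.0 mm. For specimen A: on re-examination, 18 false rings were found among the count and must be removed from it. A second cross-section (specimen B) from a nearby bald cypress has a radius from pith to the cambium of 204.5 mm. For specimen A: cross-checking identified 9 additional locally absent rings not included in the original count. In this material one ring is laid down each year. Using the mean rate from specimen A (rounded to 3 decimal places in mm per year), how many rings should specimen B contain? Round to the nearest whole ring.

Specimen A: after corrections the count is 513 − 18 + 9 = 504 rings.
A: 596.0 mm over 504 years gives 596.0 / 504 ≈ 1.183 mm per year.
For B, 204.5 / 1.183 = 172.87 years ≈ 173 rings.

173 rings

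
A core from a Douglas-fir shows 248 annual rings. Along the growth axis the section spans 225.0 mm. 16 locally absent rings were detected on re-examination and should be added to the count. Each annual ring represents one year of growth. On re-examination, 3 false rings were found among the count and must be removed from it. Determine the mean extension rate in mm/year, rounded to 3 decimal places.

Correcting the raw count gives 248 − 3 + 16 = 261 true annual rings.
225.0 mm over 261 years gives 225.0 / 261 ≈ 0.862 mm/year.

0.862 mm/year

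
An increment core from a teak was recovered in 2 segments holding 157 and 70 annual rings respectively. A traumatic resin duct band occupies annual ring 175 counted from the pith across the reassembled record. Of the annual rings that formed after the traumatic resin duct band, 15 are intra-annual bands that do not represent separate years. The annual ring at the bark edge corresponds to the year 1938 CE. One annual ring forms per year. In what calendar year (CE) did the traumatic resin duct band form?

Total annual rings = 157 + 70 = 227.
227 − 175 = 52 annual rings lie beyond the traumatic resin duct band toward the bark edge.
52 − 15 false = 37 true annual rings after the traumatic resin duct band.
Counting back 37 years from 1938 CE places the traumatic resin duct band in 1938 − 37 = 1901 CE.

1901 CE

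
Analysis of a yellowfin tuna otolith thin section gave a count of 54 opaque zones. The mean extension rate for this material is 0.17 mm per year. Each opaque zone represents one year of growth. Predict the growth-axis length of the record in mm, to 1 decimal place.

54 years of growth are recorded.
54 years at 0.17 mm/year gives 0.17 × 54 = 9.2 mm.

9.2 mm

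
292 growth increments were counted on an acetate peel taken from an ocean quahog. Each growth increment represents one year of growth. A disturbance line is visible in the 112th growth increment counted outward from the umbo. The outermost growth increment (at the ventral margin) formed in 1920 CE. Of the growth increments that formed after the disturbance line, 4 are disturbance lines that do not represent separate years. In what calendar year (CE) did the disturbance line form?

1744 CE

The disturbance line sits at growth increment 112 from the umbo, so 292 − 112 = 180 growth increments formed after it.
Excluding 4 false growth increments: 180 − 4 = 176.
The growth increment at the ventral margin is 1920 CE, so the disturbance line dates to 1920 − 176 = 1744 CE.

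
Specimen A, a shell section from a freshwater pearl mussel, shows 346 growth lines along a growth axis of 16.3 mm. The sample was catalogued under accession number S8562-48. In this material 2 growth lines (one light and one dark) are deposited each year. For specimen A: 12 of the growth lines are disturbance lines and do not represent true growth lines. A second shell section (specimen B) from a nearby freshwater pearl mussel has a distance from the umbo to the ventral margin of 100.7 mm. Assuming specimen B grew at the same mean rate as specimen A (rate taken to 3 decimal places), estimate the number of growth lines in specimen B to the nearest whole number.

Specimen A: after corrections the count is 346 − 12 = 334 growth lines.
Specimen A: with 2 growth lines per year, 334 / 2 = 167 years.
A: 16.3 mm over 167 years gives 16.3 / 167 ≈ 0.098 mm per year.
For B, 100.7 / 0.098 = 1027.55 years; at 2 growth lines per year that is 1027.55 × 2 ≈ 2055 growth lines.

2055 growth lines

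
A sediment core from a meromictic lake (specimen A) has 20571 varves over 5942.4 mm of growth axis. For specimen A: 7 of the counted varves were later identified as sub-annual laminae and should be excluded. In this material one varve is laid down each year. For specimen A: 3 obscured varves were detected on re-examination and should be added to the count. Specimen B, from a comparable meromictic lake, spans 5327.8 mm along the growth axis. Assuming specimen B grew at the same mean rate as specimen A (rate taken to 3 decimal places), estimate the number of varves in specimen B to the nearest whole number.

18435 varves

Specimen A: adjusted count: 20571 − 7 + 3 = 20567 varves.
A: 5942.4 mm over 20567 years gives 5942.4 / 20567 ≈ 0.289 mm per year.
For B, 5327.8 / 0.289 = 18435.29 years ≈ 18435 varves.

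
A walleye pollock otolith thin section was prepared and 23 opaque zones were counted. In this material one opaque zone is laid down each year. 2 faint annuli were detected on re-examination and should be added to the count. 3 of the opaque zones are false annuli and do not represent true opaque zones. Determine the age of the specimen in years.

22 years

Correcting the raw count gives 23 − 3 + 2 = 22 true opaque zones.
With a one-to-one opaque zone periodicity this is 22 years.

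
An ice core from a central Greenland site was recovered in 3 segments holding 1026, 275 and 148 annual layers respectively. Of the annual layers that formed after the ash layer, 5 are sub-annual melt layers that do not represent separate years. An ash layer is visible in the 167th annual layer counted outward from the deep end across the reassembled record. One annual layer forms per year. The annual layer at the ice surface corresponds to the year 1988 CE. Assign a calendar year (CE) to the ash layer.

711 CE

Total annual layers = 1026 + 275 + 148 = 1449.
Between annual layer 167 and the ice surface there are 1449 − 167 = 1282 annual layers.
Removing the 5 false annual layers leaves 1282 − 5 = 1277 true annual layers beyond the ash layer.
1988 − 1277 = 711 CE.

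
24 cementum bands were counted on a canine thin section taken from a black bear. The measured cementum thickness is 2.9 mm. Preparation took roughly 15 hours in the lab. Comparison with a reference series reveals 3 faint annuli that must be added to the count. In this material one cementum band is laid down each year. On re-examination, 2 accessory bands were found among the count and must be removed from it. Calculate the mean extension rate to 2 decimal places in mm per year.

After corrections the count is 24 − 2 + 3 = 25 cementum bands.
Mean rate = 2.9 mm / 25 years ≈ 0.12 mm per year.

0.12 mm per year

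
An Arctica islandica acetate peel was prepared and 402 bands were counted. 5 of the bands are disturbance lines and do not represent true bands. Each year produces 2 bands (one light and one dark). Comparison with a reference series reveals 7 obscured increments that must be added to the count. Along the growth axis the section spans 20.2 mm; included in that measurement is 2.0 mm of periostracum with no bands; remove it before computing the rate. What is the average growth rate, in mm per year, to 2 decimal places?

After corrections the count is 402 − 5 + 7 = 404 bands.
Dividing by 2 bands per year: 404 / 2 = 202 years.
The growth record spans 20.2 − 2.0 = 18.2 mm.
18.2 mm over 202 years gives 18.2 / 202 ≈ 0.09 mm per year.

0.09 mm per year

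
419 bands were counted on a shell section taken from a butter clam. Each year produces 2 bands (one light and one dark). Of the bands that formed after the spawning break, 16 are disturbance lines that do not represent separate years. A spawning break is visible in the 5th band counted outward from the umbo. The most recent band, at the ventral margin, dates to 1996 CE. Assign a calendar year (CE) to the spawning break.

Between band 5 and the ventral margin there are 419 − 5 = 414 bands.
414 − 16 false = 398 true bands after the spawning break.
With 2 bands per year, 398 / 2 = 199 years.
1996 − 199 = 1797 CE.

1797 CE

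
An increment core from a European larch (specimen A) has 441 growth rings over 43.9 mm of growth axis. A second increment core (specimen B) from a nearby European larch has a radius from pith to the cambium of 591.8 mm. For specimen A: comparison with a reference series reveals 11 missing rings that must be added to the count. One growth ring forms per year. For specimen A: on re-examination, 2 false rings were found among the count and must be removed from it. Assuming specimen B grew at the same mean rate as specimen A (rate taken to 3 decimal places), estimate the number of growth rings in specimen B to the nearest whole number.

6039 growth rings

Specimen A: correcting the raw count gives 441 − 2 + 11 = 450 true growth rings.
A: Mean rate = 43.9 mm / 450 years ≈ 0.098 mm/yr.
For B, 591.8 / 0.098 = 6038.78 years ≈ 6039 growth rings.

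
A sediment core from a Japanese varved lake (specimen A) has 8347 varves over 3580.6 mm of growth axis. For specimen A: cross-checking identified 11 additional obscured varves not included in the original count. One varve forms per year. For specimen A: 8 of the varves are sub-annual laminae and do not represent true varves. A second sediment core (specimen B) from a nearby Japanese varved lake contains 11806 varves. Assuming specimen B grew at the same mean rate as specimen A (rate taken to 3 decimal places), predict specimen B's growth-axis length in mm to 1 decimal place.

5064.8 mm

Specimen A: true varve count = 8347 − 8 + 11 = 8350.
A: Mean rate = 3580.6 mm / 8350 years ≈ 0.429 mm per year.
For B, 0.429 mm/year × 11806 years = 5064.8 mm.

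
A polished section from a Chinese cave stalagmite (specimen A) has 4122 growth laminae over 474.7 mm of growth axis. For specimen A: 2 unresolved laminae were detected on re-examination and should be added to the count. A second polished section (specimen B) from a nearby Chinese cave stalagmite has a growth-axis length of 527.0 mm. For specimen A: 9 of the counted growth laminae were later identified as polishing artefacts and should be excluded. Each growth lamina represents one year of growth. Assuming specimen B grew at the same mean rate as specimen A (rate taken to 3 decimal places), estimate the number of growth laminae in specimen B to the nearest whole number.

Specimen A: adjusted count: 4122 − 9 + 2 = 4115 growth laminae.
A: 474.7 mm over 4115 years gives 474.7 / 4115 ≈ 0.115 mm/yr.
Specimen B: 527.0 mm / 0.115 mm per year = 4582.61 years ≈ 4583 growth laminae.

4583 growth laminae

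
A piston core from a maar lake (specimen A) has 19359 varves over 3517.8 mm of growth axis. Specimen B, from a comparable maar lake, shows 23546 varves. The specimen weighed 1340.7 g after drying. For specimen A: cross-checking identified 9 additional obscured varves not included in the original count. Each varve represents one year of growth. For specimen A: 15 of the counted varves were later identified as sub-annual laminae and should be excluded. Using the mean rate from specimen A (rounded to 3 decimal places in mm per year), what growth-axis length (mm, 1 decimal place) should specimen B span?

4285.4 mm

Specimen A: adjusted count: 19359 − 15 + 9 = 19353 varves.
A: Extension rate ≈ 3517.8 / 19353 = 0.182 mm/year.
Length of B = 0.182 × 23546 = 4285.4 mm.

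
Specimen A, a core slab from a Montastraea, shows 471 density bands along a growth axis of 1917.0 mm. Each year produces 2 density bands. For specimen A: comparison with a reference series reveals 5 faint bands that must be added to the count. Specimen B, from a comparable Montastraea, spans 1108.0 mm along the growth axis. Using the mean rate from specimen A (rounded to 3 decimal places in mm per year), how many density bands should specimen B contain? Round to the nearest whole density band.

Specimen A: adjusted count: 471 + 5 = 476 density bands.
Specimen A: 476 density bands at 2 per year is 476 / 2 = 238 years.
A: Mean rate = 1917.0 mm / 238 years ≈ 8.055 mm/yr.
Specimen B: 1108.0 mm / 8.055 mm per year = 137.55 years; at 2 density bands per year that is 137.55 × 2 ≈ 275 density bands.

275 density bands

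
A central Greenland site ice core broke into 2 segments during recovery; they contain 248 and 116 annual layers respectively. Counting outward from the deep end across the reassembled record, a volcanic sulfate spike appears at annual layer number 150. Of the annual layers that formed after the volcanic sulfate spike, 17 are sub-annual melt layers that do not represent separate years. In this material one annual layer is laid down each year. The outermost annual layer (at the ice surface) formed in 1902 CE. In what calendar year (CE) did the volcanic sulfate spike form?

Total annual layers = 248 + 116 = 364.
The volcanic sulfate spike sits at annual layer 150 from the deep end, so 364 − 150 = 214 annual layers formed after it.
214 − 17 false = 197 true annual layers after the volcanic sulfate spike.
1902 − 197 = 1705 CE.

1705 CE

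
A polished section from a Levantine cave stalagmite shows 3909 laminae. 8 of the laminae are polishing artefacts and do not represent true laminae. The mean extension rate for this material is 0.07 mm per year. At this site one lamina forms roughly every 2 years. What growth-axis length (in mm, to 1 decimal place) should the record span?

546.1 mm

After corrections the count is 3909 − 8 = 3901 laminae.
Multiplying by 2 years per lamina: 3901 × 2 = 7802 years.
Length ≈ 0.07 × 7802 = 546.1 mm.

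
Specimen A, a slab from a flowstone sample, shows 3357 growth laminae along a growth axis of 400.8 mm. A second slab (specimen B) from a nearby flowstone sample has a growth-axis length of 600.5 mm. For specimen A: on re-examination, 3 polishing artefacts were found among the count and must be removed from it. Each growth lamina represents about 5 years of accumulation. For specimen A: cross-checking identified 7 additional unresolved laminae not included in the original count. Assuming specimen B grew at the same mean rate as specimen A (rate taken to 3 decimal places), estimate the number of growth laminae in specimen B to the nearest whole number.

5004 growth laminae

Specimen A: adjusted count: 3357 − 3 + 7 = 3361 growth laminae.
Specimen A: multiplying by 5 years per growth lamina: 3361 × 5 = 16805 years.
A: Extension rate ≈ 400.8 / 16805 = 0.024 mm per year.
Specimen B: 600.5 mm / 0.024 mm per year = 25020.83 years; at 5 years per growth lamina that is 25020.83 / 5 ≈ 5004 growth laminae.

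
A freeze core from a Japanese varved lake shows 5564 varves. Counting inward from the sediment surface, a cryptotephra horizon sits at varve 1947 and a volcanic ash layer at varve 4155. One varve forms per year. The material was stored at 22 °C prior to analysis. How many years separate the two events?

2208 yr

The two markers are separated by 4155 − 1947 = 2208 varves.
One varve per year makes the interval 2208 years.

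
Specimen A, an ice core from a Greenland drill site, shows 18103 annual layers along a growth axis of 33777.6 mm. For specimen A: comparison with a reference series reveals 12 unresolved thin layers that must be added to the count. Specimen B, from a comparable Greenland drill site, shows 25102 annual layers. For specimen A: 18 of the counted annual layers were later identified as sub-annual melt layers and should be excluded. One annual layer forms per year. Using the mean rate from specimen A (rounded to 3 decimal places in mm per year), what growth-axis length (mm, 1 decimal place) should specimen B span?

Specimen A: true annual layer count = 18103 − 18 + 12 = 18097.
A: Extension rate ≈ 33777.6 / 18097 = 1.866 mm/year.
Length of B = 1.866 × 25102 = 46840.3 mm.

46840.3 mm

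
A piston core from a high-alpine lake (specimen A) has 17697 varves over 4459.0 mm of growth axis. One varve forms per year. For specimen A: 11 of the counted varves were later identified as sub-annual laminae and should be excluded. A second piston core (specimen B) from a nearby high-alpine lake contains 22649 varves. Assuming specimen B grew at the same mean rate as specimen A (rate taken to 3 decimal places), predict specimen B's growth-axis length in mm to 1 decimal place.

Specimen A: adjusted count: 17697 − 11 = 17686 varves.
A: Extension rate ≈ 4459.0 / 17686 = 0.252 mm/year.
Length of B = 0.252 × 22649 = 5707.5 mm.

5707.5 mm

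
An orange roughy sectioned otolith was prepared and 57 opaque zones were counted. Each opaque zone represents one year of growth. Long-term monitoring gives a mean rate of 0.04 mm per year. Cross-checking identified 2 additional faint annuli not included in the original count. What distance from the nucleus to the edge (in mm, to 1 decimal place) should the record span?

2.4 mm

After corrections the count is 57 + 2 = 59 opaque zones.
Predicted length = 0.04 mm/year × 59 years = 2.4 mm.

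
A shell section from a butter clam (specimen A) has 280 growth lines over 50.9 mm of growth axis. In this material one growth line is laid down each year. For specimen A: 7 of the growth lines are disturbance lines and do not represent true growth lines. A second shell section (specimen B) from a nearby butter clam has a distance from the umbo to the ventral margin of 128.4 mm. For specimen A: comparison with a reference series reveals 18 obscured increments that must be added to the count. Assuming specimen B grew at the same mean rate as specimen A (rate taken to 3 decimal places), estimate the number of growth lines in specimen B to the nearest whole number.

Specimen A: true growth line count = 280 − 7 + 18 = 291.
A: Extension rate ≈ 50.9 / 291 = 0.175 mm/year.
B spans 128.4 / 0.175 = 733.71 years ≈ 734 growth lines.

734 growth lines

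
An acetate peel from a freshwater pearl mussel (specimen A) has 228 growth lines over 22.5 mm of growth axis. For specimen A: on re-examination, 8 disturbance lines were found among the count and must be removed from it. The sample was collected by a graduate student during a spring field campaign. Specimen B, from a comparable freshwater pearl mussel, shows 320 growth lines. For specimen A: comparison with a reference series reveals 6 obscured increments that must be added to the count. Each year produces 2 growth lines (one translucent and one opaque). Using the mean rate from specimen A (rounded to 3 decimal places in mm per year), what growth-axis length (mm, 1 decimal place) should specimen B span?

Specimen A: true growth line count = 228 − 8 + 6 = 226.
Specimen A: dividing by 2 growth lines per year: 226 / 2 = 113 years.
A: 22.5 mm over 113 years gives 22.5 / 113 ≈ 0.199 mm/yr.
Specimen B: dividing by 2 growth lines per year: 320 / 2 = 160 years. B's length ≈ 0.199 × 160 = 31.8 mm.

31.8 mm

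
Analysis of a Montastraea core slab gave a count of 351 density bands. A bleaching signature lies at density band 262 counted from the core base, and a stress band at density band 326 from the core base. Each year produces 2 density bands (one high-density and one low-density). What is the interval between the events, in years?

32 yr

The two markers are separated by 326 − 262 = 64 density bands.
64 density bands at 2 per year is 64 / 2 = 32 years.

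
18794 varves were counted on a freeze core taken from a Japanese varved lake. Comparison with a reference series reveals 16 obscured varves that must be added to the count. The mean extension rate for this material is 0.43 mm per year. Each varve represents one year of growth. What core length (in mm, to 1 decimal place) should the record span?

8088.3 mm

Adjusted count: 18794 + 16 = 18810 varves.
Length ≈ 0.43 × 18810 = 8088.3 mm.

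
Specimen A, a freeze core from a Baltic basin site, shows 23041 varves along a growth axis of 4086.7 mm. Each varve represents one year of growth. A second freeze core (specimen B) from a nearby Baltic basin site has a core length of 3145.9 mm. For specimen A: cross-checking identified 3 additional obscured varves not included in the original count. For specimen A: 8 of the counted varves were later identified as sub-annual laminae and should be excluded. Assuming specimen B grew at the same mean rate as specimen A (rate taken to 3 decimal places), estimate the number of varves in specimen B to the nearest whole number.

Specimen A: correcting the raw count gives 23041 − 8 + 3 = 23036 true varves.
A: Mean rate = 4086.7 mm / 23036 years ≈ 0.177 mm/year.
B spans 3145.9 / 0.177 = 17773.45 years ≈ 17773 varves.

17773 varves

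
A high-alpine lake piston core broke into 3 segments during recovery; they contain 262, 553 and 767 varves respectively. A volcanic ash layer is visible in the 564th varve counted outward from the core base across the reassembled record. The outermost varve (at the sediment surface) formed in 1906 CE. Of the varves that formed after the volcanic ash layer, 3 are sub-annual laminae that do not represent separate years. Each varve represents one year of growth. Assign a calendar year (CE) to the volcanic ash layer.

Total varves = 262 + 553 + 767 = 1582.
Between varve 564 and the sediment surface there are 1582 − 564 = 1018 varves.
Excluding 3 false varves: 1018 − 3 = 1015.
1906 − 1015 = 891 CE.

891 CE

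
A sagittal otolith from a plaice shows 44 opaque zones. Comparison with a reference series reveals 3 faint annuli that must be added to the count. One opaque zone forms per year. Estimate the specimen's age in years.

47 years

Correcting the raw count gives 44 + 3 = 47 true opaque zones.
At one opaque zone per year, that is 47 years.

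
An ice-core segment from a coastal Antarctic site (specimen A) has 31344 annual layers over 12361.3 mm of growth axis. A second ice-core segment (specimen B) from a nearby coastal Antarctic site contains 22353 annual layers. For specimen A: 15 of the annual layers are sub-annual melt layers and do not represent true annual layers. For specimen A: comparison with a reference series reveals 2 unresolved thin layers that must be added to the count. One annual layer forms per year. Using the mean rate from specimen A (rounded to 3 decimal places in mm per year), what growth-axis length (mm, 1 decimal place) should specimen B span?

Specimen A: adjusted count: 31344 − 15 + 2 = 31331 annual layers.
A: Extension rate ≈ 12361.3 / 31331 = 0.395 mm/yr.
For B, 0.395 mm/year × 22353 years = 8829.4 mm.

8829.4 mm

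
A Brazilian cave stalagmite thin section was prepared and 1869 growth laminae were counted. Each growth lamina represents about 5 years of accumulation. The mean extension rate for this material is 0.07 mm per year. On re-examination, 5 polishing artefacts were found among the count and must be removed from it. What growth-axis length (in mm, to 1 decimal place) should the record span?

652.4 mm

Correcting the raw count gives 1869 − 5 = 1864 true growth laminae.
1864 growth laminae at 5 years each span 1864 × 5 = 9320 years.
Length ≈ 0.07 × 9320 = 652.4 mm.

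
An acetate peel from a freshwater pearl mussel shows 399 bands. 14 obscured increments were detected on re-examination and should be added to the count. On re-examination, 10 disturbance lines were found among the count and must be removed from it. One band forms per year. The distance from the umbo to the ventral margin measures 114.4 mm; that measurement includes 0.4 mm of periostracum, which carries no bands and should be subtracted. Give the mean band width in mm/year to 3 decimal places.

After corrections the count is 399 − 10 + 14 = 403 bands.
Removing the 0.4 mm offcut leaves 114.4 − 0.4 = 114.0 mm.
114.0 mm over 403 years gives 114.0 / 403 ≈ 0.283 mm/year.

0.283 mm/year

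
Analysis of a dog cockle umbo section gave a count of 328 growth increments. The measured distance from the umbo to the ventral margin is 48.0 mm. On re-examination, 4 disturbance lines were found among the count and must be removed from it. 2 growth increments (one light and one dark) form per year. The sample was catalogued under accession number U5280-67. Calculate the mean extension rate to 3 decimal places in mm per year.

0.296 mm per year

Adjusted count: 328 − 4 = 324 growth increments.
With 2 growth increments per year, 324 / 2 = 162 years.
Mean rate = 48.0 mm / 162 years ≈ 0.296 mm per year.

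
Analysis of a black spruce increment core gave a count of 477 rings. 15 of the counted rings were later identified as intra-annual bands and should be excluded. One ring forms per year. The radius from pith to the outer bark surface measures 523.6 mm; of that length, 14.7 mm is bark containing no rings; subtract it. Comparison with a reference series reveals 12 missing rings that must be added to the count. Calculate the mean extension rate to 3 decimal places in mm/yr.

After corrections the count is 477 − 15 + 12 = 474 rings.
The growth record spans 523.6 − 14.7 = 508.9 mm.
508.9 mm over 474 years gives 508.9 / 474 ≈ 1.074 mm/yr.

1.074 mm/yr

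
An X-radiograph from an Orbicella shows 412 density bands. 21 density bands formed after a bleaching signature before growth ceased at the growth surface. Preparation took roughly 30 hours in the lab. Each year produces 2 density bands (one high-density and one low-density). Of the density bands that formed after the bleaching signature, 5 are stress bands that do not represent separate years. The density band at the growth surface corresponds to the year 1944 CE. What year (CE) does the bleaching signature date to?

1936 CE

There are 21 density bands younger than the bleaching signature.
Removing the 5 false density bands leaves 21 − 5 = 16 true density bands beyond the bleaching signature.
With 2 density bands per year, 16 / 2 = 8 years.
Counting back 8 years from 1944 CE places the bleaching signature in 1944 − 8 = 1936 CE.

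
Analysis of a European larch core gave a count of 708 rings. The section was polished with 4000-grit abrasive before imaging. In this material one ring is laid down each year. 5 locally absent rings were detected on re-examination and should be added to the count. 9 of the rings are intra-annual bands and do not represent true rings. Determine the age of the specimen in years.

704 years

After corrections the count is 708 − 9 + 5 = 704 rings.
At one ring per year, that is 704 years.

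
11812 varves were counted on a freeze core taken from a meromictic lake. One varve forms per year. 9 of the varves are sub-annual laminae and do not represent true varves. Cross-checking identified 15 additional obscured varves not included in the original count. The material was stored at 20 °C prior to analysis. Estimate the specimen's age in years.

True varve count = 11812 − 9 + 15 = 11818.
At one varve per year, that is 11818 years.

11818 years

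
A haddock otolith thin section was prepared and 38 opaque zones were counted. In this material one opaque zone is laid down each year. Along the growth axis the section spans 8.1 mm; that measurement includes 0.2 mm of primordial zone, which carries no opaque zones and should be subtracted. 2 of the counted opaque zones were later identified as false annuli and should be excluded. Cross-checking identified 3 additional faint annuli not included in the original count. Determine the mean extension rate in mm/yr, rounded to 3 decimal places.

0.203 mm/yr

True opaque zone count = 38 − 2 + 3 = 39.
Removing the 0.2 mm offcut leaves 8.1 − 0.2 = 7.9 mm.
Extension rate ≈ 7.9 / 39 = 0.203 mm/yr.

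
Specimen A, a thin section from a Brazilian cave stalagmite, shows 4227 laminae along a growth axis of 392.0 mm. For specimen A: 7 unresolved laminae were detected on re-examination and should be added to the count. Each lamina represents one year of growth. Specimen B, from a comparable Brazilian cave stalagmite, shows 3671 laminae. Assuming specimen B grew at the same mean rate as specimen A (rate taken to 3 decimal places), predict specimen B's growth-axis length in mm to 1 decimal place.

341.4 mm

Specimen A: true lamina count = 4227 + 7 = 4234.
A: 392.0 mm over 4234 years gives 392.0 / 4234 ≈ 0.093 mm per year.
B's length ≈ 0.093 × 3671 = 341.4 mm.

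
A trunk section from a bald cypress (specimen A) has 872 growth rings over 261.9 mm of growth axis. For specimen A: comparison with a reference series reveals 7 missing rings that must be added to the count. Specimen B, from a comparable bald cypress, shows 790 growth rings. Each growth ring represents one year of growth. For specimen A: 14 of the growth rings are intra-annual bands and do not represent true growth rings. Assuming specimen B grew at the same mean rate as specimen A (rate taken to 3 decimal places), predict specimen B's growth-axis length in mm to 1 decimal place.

Specimen A: after corrections the count is 872 − 14 + 7 = 865 growth rings.
A: 261.9 mm over 865 years gives 261.9 / 865 ≈ 0.303 mm per year.
Length of B = 0.303 × 790 = 239.4 mm.

239.4 mm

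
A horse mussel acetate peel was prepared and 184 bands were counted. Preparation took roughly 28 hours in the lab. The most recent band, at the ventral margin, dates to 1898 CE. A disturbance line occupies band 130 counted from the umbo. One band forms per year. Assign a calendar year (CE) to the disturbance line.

1844 CE

184 − 130 = 54 bands lie beyond the disturbance line toward the ventral margin.
The band at the ventral margin is 1898 CE, so the disturbance line dates to 1898 − 54 = 1844 CE.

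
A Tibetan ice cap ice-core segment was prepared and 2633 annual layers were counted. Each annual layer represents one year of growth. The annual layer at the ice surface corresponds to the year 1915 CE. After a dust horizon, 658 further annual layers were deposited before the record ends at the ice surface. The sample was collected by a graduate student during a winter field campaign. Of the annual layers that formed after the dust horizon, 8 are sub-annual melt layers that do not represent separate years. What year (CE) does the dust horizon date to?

There are 658 annual layers younger than the dust horizon.
Removing the 8 false annual layers leaves 658 − 8 = 650 true annual layers beyond the dust horizon.
1915 − 650 = 1265 CE.

1265 CE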